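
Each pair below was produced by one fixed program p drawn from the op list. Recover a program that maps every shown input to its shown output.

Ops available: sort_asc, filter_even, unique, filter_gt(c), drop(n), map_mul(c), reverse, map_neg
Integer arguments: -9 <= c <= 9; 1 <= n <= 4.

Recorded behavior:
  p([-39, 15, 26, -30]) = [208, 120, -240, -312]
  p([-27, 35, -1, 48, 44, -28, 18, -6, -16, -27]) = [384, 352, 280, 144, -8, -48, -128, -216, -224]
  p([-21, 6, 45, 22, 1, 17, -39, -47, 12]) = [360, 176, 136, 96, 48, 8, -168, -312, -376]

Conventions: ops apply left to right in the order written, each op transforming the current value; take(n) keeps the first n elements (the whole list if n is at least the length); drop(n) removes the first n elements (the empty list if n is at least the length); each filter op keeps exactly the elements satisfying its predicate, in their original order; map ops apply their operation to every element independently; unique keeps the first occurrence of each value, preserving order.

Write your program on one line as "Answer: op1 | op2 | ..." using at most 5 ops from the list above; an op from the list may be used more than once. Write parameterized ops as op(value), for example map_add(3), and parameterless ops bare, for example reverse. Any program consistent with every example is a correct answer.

map_mul(-8) | map_neg | sort_asc | reverse | unique

Check, running the answer program on each example:
  [-39, 15, 26, -30] -> [312, -120, -208, 240] -> [-312, 120, 208, -240] -> [-312, -240, 120, 208] -> [208, 120, -240, -312] -> [208, 120, -240, -312]
  [-27, 35, -1, 48, 44, -28, 18, -6, -16, -27] -> [216, -280, 8, -384, -352, 224, -144, 48, 128, 216] -> [-216, 280, -8, 384, 352, -224, 144, -48, -128, -216] -> [-224, -216, -216, -128, -48, -8, 144, 280, 352, 384] -> [384, 352, 280, 144, -8, -48, -128, -216, -216, -224] -> [384, 352, 280, 144, -8, -48, -128, -216, -224]
  [-21, 6, 45, 22, 1, 17, -39, -47, 12] -> [168, -48, -360, -176, -8, -136, 312, 376, -96] -> [-168, 48, 360, 176, 8, 136, -312, -376, 96] -> [-376, -312, -168, 8, 48, 96, 136, 176, 360] -> [360, 176, 136, 96, 48, 8, -168, -312, -376] -> [360, 176, 136, 96, 48, 8, -168, -312, -376]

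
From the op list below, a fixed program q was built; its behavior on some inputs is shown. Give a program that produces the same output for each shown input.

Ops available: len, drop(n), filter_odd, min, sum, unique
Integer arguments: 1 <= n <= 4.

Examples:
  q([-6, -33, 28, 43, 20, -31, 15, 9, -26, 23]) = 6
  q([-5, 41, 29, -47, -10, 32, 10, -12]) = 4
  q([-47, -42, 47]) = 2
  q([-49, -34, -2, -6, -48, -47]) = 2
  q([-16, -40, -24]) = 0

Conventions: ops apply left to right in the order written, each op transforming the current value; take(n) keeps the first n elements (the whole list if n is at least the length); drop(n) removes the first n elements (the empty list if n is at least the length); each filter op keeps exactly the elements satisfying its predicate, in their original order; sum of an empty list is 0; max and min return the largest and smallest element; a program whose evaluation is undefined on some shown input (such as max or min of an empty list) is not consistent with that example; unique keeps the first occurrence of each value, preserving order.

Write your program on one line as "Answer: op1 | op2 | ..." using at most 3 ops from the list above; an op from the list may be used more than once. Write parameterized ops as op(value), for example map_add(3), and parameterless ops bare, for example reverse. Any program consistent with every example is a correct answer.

filter_odd | len

Check, running the answer program on each example:
  [-6, -33, 28, 43, 20, -31, 15, 9, -26, 23] -> [-33, 43, -31, 15, 9, 23] -> 6
  [-5, 41, 29, -47, -10, 32, 10, -12] -> [-5, 41, 29, -47] -> 4
  [-47, -42, 47] -> [-47, 47] -> 2
  [-49, -34, -2, -6, -48, -47] -> [-49, -47] -> 2
  [-16, -40, -24] -> [] -> 0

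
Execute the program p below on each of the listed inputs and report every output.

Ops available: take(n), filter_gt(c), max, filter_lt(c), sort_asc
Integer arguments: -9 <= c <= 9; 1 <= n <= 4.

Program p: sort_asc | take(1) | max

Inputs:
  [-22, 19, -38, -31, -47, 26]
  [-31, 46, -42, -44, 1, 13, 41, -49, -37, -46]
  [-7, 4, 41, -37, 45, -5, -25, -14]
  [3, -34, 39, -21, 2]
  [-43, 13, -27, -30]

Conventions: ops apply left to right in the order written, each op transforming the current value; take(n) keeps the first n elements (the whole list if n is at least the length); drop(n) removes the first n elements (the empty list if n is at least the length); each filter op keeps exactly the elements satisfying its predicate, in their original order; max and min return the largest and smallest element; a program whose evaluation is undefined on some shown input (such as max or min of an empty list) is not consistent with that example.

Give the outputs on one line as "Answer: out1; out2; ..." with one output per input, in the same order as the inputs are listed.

-47; -49; -37; -34; -43

Execution, op by op:
  [-22, 19, -38, -31, -47, 26] -> [-47, -38, -31, -22, 19, 26] -> [-47] -> -47
  [-31, 46, -42, -44, 1, 13, 41, -49, -37, -46] -> [-49, -46, -44, -42, -37, -31, 1, 13, 41, 46] -> [-49] -> -49
  [-7, 4, 41, -37, 45, -5, -25, -14] -> [-37, -25, -14, -7, -5, 4, 41, 45] -> [-37] -> -37
  [3, -34, 39, -21, 2] -> [-34, -21, 2, 3, 39] -> [-34] -> -34
  [-43, 13, -27, -30] -> [-43, -30, -27, 13] -> [-43] -> -43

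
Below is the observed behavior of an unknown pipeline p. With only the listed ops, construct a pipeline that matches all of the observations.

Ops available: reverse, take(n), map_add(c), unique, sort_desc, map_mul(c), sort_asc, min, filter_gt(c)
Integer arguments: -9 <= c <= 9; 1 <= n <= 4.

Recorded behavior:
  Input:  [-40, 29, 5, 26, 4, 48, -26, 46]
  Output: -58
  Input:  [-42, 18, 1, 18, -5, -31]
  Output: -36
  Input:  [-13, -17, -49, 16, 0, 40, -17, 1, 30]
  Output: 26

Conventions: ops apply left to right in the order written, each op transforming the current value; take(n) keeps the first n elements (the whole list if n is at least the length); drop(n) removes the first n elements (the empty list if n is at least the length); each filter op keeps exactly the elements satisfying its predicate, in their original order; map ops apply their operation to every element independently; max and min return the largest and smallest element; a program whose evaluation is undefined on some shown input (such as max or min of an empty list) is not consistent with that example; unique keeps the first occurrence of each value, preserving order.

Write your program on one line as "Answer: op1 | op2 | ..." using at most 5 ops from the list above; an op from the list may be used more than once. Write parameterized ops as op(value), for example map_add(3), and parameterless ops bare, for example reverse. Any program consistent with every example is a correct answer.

take(4) | take(3) | map_mul(-2) | sort_asc | min

Check, running the answer program on each example:
  [-40, 29, 5, 26, 4, 48, -26, 46] -> [-40, 29, 5, 26] -> [-40, 29, 5] -> [80, -58, -10] -> [-58, -10, 80] -> -58
  [-42, 18, 1, 18, -5, -31] -> [-42, 18, 1, 18] -> [-42, 18, 1] -> [84, -36, -2] -> [-36, -2, 84] -> -36
  [-13, -17, -49, 16, 0, 40, -17, 1, 30] -> [-13, -17, -49, 16] -> [-13, -17, -49] -> [26, 34, 98] -> [26, 34, 98] -> 26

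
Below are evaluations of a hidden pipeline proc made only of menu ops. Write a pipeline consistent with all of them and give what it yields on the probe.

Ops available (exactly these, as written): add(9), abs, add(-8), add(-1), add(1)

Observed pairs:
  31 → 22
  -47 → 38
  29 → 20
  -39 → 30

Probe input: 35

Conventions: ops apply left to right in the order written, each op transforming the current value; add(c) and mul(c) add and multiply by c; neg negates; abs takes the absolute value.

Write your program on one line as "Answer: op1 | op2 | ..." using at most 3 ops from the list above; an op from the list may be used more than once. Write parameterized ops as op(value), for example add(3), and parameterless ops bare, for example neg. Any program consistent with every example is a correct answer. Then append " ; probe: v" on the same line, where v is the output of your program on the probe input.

abs | add(-8) | add(-1) ; probe: 26

Check, running the answer program on each example:
  31 -> 31 -> 23 -> 22
  -47 -> 47 -> 39 -> 38
  29 -> 29 -> 21 -> 20
  -39 -> 39 -> 31 -> 30
  probe: 35 -> 35 -> 27 -> 26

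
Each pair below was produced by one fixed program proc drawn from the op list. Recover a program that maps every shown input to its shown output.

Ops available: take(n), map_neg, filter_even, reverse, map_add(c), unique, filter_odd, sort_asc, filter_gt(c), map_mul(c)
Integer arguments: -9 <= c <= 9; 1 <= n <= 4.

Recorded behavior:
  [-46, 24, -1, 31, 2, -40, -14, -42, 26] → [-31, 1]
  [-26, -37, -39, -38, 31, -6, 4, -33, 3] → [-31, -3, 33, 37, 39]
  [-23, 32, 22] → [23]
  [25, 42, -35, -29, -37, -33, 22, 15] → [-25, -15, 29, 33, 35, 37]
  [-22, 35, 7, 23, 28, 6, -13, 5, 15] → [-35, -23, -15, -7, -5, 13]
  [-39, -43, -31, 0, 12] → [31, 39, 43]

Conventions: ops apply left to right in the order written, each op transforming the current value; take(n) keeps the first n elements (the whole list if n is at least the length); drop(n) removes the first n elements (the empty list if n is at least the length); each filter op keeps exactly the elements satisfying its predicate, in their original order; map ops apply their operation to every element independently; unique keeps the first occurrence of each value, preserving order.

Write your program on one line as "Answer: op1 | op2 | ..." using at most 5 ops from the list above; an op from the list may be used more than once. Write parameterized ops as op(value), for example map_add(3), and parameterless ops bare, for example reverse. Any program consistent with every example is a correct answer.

map_neg | filter_odd | reverse | sort_asc

Check, running the answer program on each example:
  [-46, 24, -1, 31, 2, -40, -14, -42, 26] -> [46, -24, 1, -31, -2, 40, 14, 42, -26] -> [1, -31] -> [-31, 1] -> [-31, 1]
  [-26, -37, -39, -38, 31, -6, 4, -33, 3] -> [26, 37, 39, 38, -31, 6, -4, 33, -3] -> [37, 39, -31, 33, -3] -> [-3, 33, -31, 39, 37] -> [-31, -3, 33, 37, 39]
  [-23, 32, 22] -> [23, -32, -22] -> [23] -> [23] -> [23]
  [25, 42, -35, -29, -37, -33, 22, 15] -> [-25, -42, 35, 29, 37, 33, -22, -15] -> [-25, 35, 29, 37, 33, -15] -> [-15, 33, 37, 29, 35, -25] -> [-25, -15, 29, 33, 35, 37]
  [-22, 35, 7, 23, 28, 6, -13, 5, 15] -> [22, -35, -7, -23, -28, -6, 13, -5, -15] -> [-35, -7, -23, 13, -5, -15] -> [-15, -5, 13, -23, -7, -35] -> [-35, -23, -15, -7, -5, 13]
  [-39, -43, -31, 0, 12] -> [39, 43, 31, 0, -12] -> [39, 43, 31] -> [31, 43, 39] -> [31, 39, 43]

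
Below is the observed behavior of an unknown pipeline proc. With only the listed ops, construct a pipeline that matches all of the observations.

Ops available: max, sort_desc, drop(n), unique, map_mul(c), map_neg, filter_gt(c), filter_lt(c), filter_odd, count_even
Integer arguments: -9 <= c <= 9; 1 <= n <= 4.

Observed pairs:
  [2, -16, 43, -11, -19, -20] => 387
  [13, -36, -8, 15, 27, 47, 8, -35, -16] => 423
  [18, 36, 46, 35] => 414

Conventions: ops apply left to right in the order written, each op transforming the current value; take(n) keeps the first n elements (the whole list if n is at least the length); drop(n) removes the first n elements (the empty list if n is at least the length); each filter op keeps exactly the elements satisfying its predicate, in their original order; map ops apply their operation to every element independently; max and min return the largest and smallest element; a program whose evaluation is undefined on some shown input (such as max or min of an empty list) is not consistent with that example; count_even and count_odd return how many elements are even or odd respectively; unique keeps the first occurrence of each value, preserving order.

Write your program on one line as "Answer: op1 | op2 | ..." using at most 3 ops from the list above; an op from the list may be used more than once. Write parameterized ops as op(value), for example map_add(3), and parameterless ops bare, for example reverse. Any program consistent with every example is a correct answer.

drop(1) | map_mul(9) | max

Check, running the answer program on each example:
  [2, -16, 43, -11, -19, -20] -> [-16, 43, -11, -19, -20] -> [-144, 387, -99, -171, -180] -> 387
  [13, -36, -8, 15, 27, 47, 8, -35, -16] -> [-36, -8, 15, 27, 47, 8, -35, -16] -> [-324, -72, 135, 243, 423, 72, -315, -144] -> 423
  [18, 36, 46, 35] -> [36, 46, 35] -> [324, 414, 315] -> 414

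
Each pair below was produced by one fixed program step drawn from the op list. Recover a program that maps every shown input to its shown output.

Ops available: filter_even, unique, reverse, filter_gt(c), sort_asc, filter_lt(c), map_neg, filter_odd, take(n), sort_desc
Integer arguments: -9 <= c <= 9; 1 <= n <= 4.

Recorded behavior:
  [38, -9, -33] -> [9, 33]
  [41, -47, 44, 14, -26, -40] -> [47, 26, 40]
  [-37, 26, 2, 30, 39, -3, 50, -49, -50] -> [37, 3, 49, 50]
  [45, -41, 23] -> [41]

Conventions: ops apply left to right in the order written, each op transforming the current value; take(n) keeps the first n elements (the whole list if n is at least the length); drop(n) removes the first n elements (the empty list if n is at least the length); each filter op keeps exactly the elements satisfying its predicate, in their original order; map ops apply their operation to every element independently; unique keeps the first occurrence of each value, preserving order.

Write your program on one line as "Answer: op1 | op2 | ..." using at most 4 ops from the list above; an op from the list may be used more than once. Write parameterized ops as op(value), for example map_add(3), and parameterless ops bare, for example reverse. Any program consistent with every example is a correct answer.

filter_lt(2) | reverse | map_neg | reverse

Check, running the answer program on each example:
  [38, -9, -33] -> [-9, -33] -> [-33, -9] -> [33, 9] -> [9, 33]
  [41, -47, 44, 14, -26, -40] -> [-47, -26, -40] -> [-40, -26, -47] -> [40, 26, 47] -> [47, 26, 40]
  [-37, 26, 2, 30, 39, -3, 50, -49, -50] -> [-37, -3, -49, -50] -> [-50, -49, -3, -37] -> [50, 49, 3, 37] -> [37, 3, 49, 50]
  [45, -41, 23] -> [-41] -> [-41] -> [41] -> [41]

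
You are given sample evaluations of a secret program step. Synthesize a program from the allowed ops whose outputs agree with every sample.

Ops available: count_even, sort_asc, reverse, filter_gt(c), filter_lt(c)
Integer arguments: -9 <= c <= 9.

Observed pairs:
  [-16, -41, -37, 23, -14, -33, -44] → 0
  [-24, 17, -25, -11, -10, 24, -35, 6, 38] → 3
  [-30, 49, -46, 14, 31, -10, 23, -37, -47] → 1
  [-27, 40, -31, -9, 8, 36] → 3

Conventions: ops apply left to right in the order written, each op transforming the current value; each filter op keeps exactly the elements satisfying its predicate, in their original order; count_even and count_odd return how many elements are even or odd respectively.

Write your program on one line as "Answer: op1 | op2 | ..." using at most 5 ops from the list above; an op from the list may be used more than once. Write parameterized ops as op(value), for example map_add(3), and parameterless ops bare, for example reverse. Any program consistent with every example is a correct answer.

sort_asc | reverse | filter_gt(-9) | count_even

Check, running the answer program on each example:
  [-16, -41, -37, 23, -14, -33, -44] -> [-44, -41, -37, -33, -16, -14, 23] -> [23, -14, -16, -33, -37, -41, -44] -> [23] -> 0
  [-24, 17, -25, -11, -10, 24, -35, 6, 38] -> [-35, -25, -24, -11, -10, 6, 17, 24, 38] -> [38, 24, 17, 6, -10, -11, -24, -25, -35] -> [38, 24, 17, 6] -> 3
  [-30, 49, -46, 14, 31, -10, 23, -37, -47] -> [-47, -46, -37, -30, -10, 14, 23, 31, 49] -> [49, 31, 23, 14, -10, -30, -37, -46, -47] -> [49, 31, 23, 14] -> 1
  [-27, 40, -31, -9, 8, 36] -> [-31, -27, -9, 8, 36, 40] -> [40, 36, 8, -9, -27, -31] -> [40, 36, 8] -> 3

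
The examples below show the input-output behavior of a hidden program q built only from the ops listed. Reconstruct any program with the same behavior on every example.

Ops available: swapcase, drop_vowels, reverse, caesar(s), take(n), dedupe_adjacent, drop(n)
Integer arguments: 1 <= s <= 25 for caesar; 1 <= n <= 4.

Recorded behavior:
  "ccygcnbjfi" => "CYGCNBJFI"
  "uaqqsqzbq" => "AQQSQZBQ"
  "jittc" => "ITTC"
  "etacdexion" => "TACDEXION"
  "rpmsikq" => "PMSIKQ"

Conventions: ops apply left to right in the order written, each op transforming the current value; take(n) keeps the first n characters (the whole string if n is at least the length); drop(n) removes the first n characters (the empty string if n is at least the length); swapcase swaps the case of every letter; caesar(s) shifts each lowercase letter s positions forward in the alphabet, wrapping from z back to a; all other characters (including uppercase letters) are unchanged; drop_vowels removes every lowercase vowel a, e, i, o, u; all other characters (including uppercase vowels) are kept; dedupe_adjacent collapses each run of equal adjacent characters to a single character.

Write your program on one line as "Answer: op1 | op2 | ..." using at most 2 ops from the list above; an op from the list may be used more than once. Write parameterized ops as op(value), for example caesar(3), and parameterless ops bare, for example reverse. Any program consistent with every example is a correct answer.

swapcase | drop(1)

Check, running the answer program on each example:
  "ccygcnbjfi" -> "CCYGCNBJFI" -> "CYGCNBJFI"
  "uaqqsqzbq" -> "UAQQSQZBQ" -> "AQQSQZBQ"
  "jittc" -> "JITTC" -> "ITTC"
  "etacdexion" -> "ETACDEXION" -> "TACDEXION"
  "rpmsikq" -> "RPMSIKQ" -> "PMSIKQ"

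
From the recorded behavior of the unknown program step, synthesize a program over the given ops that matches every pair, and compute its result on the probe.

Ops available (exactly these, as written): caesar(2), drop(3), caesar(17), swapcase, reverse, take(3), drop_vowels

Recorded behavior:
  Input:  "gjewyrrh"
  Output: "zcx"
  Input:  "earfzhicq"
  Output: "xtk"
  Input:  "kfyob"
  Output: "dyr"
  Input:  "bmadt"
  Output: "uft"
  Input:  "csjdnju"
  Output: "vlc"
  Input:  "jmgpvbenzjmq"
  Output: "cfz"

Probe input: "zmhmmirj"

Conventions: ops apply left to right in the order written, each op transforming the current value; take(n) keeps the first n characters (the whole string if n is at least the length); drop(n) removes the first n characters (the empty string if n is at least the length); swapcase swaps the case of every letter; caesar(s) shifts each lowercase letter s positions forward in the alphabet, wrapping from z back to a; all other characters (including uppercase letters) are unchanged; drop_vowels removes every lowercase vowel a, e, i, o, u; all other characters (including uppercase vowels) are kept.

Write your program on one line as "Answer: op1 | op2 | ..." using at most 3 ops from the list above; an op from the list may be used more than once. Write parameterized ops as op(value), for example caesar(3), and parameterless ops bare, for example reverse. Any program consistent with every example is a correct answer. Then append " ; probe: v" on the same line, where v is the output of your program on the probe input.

take(3) | caesar(17) | caesar(2) ; probe: "sfa"

Check, running the answer program on each example:
  "gjewyrrh" -> "gje" -> "xav" -> "zcx"
  "earfzhicq" -> "ear" -> "vri" -> "xtk"
  "kfyob" -> "kfy" -> "bwp" -> "dyr"
  "bmadt" -> "bma" -> "sdr" -> "uft"
  "csjdnju" -> "csj" -> "tja" -> "vlc"
  "jmgpvbenzjmq" -> "jmg" -> "adx" -> "cfz"
  probe: "zmhmmirj" -> "zmh" -> "qdy" -> "sfa"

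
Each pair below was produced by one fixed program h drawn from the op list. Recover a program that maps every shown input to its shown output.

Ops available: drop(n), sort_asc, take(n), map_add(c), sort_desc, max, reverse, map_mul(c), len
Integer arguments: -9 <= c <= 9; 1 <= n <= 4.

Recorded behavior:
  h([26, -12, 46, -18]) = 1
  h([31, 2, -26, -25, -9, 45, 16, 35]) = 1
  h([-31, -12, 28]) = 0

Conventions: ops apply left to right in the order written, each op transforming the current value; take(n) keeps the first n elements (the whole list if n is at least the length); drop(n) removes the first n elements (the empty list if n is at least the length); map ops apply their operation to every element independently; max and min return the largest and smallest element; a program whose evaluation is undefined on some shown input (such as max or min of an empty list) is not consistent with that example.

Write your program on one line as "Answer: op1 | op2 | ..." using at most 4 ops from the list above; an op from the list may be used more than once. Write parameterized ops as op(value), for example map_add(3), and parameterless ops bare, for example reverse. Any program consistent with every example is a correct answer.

drop(3) | sort_desc | take(1) | len

Check, running the answer program on each example:
  [26, -12, 46, -18] -> [-18] -> [-18] -> [-18] -> 1
  [31, 2, -26, -25, -9, 45, 16, 35] -> [-25, -9, 45, 16, 35] -> [45, 35, 16, -9, -25] -> [45] -> 1
  [-31, -12, 28] -> [] -> [] -> [] -> 0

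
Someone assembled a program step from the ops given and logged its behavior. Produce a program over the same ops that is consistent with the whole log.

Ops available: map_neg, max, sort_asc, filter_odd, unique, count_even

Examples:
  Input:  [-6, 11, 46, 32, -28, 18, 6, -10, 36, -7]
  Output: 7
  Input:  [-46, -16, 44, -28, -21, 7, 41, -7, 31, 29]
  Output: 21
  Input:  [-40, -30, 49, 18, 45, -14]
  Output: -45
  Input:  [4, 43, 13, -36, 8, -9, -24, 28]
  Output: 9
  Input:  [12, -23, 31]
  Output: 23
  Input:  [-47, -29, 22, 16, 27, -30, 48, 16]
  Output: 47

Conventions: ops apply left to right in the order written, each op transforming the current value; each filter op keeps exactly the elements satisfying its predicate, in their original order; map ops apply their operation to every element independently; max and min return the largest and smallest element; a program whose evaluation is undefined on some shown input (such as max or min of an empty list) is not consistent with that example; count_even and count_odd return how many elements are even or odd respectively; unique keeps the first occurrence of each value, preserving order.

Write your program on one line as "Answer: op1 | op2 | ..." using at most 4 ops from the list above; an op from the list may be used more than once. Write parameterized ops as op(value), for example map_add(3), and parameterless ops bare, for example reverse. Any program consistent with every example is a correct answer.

filter_odd | map_neg | max

Check, running the answer program on each example:
  [-6, 11, 46, 32, -28, 18, 6, -10, 36, -7] -> [11, -7] -> [-11, 7] -> 7
  [-46, -16, 44, -28, -21, 7, 41, -7, 31, 29] -> [-21, 7, 41, -7, 31, 29] -> [21, -7, -41, 7, -31, -29] -> 21
  [-40, -30, 49, 18, 45, -14] -> [49, 45] -> [-49, -45] -> -45
  [4, 43, 13, -36, 8, -9, -24, 28] -> [43, 13, -9] -> [-43, -13, 9] -> 9
  [12, -23, 31] -> [-23, 31] -> [23, -31] -> 23
  [-47, -29, 22, 16, 27, -30, 48, 16] -> [-47, -29, 27] -> [47, 29, -27] -> 47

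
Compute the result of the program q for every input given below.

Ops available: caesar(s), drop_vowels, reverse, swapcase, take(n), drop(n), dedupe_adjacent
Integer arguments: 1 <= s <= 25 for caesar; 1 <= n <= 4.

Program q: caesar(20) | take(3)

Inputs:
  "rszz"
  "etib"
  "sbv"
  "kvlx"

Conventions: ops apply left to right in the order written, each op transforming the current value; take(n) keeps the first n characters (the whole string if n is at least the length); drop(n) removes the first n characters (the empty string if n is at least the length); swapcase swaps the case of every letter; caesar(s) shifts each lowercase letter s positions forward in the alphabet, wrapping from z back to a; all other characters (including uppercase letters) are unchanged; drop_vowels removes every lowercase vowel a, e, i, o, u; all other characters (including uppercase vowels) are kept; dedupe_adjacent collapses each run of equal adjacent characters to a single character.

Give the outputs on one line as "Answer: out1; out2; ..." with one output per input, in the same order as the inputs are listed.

"lmt"; "ync"; "mvp"; "epf"

Execution, op by op:
  "rszz" -> "lmtt" -> "lmt"
  "etib" -> "yncv" -> "ync"
  "sbv" -> "mvp" -> "mvp"
  "kvlx" -> "epfr" -> "epf"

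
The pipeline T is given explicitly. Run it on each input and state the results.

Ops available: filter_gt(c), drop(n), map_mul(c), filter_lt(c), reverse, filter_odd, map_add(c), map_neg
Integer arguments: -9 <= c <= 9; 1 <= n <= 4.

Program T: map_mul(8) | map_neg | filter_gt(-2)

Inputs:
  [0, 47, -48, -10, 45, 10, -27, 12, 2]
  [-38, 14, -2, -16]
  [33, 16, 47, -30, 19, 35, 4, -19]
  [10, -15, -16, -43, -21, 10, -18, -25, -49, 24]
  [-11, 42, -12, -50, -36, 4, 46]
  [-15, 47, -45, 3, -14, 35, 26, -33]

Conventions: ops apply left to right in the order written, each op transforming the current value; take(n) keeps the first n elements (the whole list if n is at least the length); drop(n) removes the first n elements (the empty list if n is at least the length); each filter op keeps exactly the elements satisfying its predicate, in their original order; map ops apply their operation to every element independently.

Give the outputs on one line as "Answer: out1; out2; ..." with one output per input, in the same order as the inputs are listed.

[0, 384, 80, 216]; [304, 16, 128]; [240, 152]; [120, 128, 344, 168, 144, 200, 392]; [88, 96, 400, 288]; [120, 360, 112, 264]

Execution, op by op:
  [0, 47, -48, -10, 45, 10, -27, 12, 2] -> [0, 376, -384, -80, 360, 80, -216, 96, 16] -> [0, -376, 384, 80, -360, -80, 216, -96, -16] -> [0, 384, 80, 216]
  [-38, 14, -2, -16] -> [-304, 112, -16, -128] -> [304, -112, 16, 128] -> [304, 16, 128]
  [33, 16, 47, -30, 19, 35, 4, -19] -> [264, 128, 376, -240, 152, 280, 32, -152] -> [-264, -128, -376, 240, -152, -280, -32, 152] -> [240, 152]
  [10, -15, -16, -43, -21, 10, -18, -25, -49, 24] -> [80, -120, -128, -344, -168, 80, -144, -200, -392, 192] -> [-80, 120, 128, 344, 168, -80, 144, 200, 392, -192] -> [120, 128, 344, 168, 144, 200, 392]
  [-11, 42, -12, -50, -36, 4, 46] -> [-88, 336, -96, -400, -288, 32, 368] -> [88, -336, 96, 400, 288, -32, -368] -> [88, 96, 400, 288]
  [-15, 47, -45, 3, -14, 35, 26, -33] -> [-120, 376, -360, 24, -112, 280, 208, -264] -> [120, -376, 360, -24, 112, -280, -208, 264] -> [120, 360, 112, 264]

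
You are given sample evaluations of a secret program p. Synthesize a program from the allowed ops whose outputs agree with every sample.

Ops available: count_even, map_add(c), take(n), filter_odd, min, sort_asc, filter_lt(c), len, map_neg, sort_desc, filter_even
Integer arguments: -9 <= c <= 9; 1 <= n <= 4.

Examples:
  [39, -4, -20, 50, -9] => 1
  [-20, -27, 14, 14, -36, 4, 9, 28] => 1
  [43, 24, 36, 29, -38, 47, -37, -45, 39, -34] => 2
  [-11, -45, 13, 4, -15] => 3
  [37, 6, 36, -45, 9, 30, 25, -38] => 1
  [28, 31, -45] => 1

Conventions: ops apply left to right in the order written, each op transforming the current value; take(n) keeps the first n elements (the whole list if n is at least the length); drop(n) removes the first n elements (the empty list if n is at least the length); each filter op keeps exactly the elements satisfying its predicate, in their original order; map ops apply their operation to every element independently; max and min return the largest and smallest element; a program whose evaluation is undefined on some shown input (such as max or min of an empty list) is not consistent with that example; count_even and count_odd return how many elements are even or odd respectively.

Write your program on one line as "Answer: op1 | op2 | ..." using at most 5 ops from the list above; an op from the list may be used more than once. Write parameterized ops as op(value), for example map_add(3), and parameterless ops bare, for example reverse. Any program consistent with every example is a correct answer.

sort_desc | map_add(-9) | filter_even | filter_lt(-1) | count_even

Check, running the answer program on each example:
  [39, -4, -20, 50, -9] -> [50, 39, -4, -9, -20] -> [41, 30, -13, -18, -29] -> [30, -18] -> [-18] -> 1
  [-20, -27, 14, 14, -36, 4, 9, 28] -> [28, 14, 14, 9, 4, -20, -27, -36] -> [19, 5, 5, 0, -5, -29, -36, -45] -> [0, -36] -> [-36] -> 1
  [43, 24, 36, 29, -38, 47, -37, -45, 39, -34] -> [47, 43, 39, 36, 29, 24, -34, -37, -38, -45] -> [38, 34, 30, 27, 20, 15, -43, -46, -47, -54] -> [38, 34, 30, 20, -46, -54] -> [-46, -54] -> 2
  [-11, -45, 13, 4, -15] -> [13, 4, -11, -15, -45] -> [4, -5, -20, -24, -54] -> [4, -20, -24, -54] -> [-20, -24, -54] -> 3
  [37, 6, 36, -45, 9, 30, 25, -38] -> [37, 36, 30, 25, 9, 6, -38, -45] -> [28, 27, 21, 16, 0, -3, -47, -54] -> [28, 16, 0, -54] -> [-54] -> 1
  [28, 31, -45] -> [31, 28, -45] -> [22, 19, -54] -> [22, -54] -> [-54] -> 1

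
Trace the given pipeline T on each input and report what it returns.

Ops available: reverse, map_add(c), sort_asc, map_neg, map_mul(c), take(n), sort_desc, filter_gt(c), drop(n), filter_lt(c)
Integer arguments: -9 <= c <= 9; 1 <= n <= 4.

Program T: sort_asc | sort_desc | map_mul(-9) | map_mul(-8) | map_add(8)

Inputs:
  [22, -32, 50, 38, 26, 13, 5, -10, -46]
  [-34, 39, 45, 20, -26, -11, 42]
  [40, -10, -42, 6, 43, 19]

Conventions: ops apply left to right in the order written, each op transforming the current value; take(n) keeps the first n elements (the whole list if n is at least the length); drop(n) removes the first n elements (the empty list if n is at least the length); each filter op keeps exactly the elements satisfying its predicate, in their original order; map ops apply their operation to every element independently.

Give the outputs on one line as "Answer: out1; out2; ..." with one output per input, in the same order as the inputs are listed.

Execution, op by op:
  [22, -32, 50, 38, 26, 13, 5, -10, -46] -> [-46, -32, -10, 5, 13, 22, 26, 38, 50] -> [50, 38, 26, 22, 13, 5, -10, -32, -46] -> [-450, -342, -234, -198, -117, -45, 90, 288, 414] -> [3600, 2736, 1872, 1584, 936, 360, -720, -2304, -3312] -> [3608, 2744, 1880, 1592, 944, 368, -712, -2296, -3304]
  [-34, 39, 45, 20, -26, -11, 42] -> [-34, -26, -11, 20, 39, 42, 45] -> [45, 42, 39, 20, -11, -26, -34] -> [-405, -378, -351, -180, 99, 234, 306] -> [3240, 3024, 2808, 1440, -792, -1872, -2448] -> [3248, 3032, 2816, 1448, -784, -1864, -2440]
  [40, -10, -42, 6, 43, 19] -> [-42, -10, 6, 19, 40, 43] -> [43, 40, 19, 6, -10, -42] -> [-387, -360, -171, -54, 90, 378] -> [3096, 2880, 1368, 432, -720, -3024] -> [3104, 2888, 1376, 440, -712, -3016]

[3608, 2744, 1880, 1592, 944, 368, -712, -2296, -3304]; [3248, 3032, 2816, 1448, -784, -1864, -2440]; [3104, 2888, 1376, 440, -712, -3016]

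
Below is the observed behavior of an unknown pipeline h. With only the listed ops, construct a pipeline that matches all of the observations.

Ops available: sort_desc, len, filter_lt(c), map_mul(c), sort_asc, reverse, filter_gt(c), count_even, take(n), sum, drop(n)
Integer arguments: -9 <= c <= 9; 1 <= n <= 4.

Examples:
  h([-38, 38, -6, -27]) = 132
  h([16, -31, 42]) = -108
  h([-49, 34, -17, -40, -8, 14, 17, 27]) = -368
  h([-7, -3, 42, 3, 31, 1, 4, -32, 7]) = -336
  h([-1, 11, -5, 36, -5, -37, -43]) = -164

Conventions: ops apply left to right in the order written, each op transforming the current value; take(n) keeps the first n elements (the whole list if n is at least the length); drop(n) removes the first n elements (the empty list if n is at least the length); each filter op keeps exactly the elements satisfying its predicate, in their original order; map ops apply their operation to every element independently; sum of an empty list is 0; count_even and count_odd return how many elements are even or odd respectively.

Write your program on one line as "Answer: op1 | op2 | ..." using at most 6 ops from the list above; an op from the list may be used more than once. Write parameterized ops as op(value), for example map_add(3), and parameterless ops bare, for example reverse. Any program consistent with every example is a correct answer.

sort_asc | reverse | map_mul(-4) | take(4) | sum

Check, running the answer program on each example:
  [-38, 38, -6, -27] -> [-38, -27, -6, 38] -> [38, -6, -27, -38] -> [-152, 24, 108, 152] -> [-152, 24, 108, 152] -> 132
  [16, -31, 42] -> [-31, 16, 42] -> [42, 16, -31] -> [-168, -64, 124] -> [-168, -64, 124] -> -108
  [-49, 34, -17, -40, -8, 14, 17, 27] -> [-49, -40, -17, -8, 14, 17, 27, 34] -> [34, 27, 17, 14, -8, -17, -40, -49] -> [-136, -108, -68, -56, 32, 68, 160, 196] -> [-136, -108, -68, -56] -> -368
  [-7, -3, 42, 3, 31, 1, 4, -32, 7] -> [-32, -7, -3, 1, 3, 4, 7, 31, 42] -> [42, 31, 7, 4, 3, 1, -3, -7, -32] -> [-168, -124, -28, -16, -12, -4, 12, 28, 128] -> [-168, -124, -28, -16] -> -336
  [-1, 11, -5, 36, -5, -37, -43] -> [-43, -37, -5, -5, -1, 11, 36] -> [36, 11, -1, -5, -5, -37, -43] -> [-144, -44, 4, 20, 20, 148, 172] -> [-144, -44, 4, 20] -> -164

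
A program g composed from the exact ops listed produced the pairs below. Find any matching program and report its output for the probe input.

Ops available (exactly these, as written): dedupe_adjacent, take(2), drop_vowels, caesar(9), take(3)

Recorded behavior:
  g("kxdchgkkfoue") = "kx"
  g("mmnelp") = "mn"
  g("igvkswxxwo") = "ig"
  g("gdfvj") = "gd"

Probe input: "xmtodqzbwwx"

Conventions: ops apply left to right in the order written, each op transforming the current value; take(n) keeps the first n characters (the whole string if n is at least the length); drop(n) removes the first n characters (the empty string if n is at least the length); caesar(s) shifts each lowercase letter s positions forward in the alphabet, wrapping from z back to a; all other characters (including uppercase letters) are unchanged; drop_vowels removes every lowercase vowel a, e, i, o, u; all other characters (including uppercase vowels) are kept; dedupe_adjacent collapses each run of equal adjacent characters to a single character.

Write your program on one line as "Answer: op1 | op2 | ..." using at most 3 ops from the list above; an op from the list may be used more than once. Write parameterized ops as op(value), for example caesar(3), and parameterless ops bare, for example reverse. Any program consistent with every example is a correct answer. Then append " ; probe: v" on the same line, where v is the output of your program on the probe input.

dedupe_adjacent | take(3) | take(2) ; probe: "xm"

Check, running the answer program on each example:
  "kxdchgkkfoue" -> "kxdchgkfoue" -> "kxd" -> "kx"
  "mmnelp" -> "mnelp" -> "mne" -> "mn"
  "igvkswxxwo" -> "igvkswxwo" -> "igv" -> "ig"
  "gdfvj" -> "gdfvj" -> "gdf" -> "gd"
  probe: "xmtodqzbwwx" -> "xmtodqzbwx" -> "xmt" -> "xm"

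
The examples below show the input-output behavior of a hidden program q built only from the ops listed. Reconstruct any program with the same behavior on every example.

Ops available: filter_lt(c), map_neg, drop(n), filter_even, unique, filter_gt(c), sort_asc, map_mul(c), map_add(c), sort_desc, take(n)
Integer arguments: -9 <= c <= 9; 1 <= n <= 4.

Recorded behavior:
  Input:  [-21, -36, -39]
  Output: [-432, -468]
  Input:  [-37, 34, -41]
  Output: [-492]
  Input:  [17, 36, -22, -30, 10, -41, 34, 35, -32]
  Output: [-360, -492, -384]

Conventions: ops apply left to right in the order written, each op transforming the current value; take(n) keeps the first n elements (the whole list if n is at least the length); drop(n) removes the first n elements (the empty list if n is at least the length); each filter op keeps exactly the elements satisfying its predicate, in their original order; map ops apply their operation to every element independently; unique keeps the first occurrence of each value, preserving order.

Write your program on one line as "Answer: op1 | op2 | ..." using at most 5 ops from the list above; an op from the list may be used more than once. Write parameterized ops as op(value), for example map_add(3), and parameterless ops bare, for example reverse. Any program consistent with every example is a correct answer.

filter_lt(2) | map_mul(-6) | drop(1) | map_mul(-2)

Check, running the answer program on each example:
  [-21, -36, -39] -> [-21, -36, -39] -> [126, 216, 234] -> [216, 234] -> [-432, -468]
  [-37, 34, -41] -> [-37, -41] -> [222, 246] -> [246] -> [-492]
  [17, 36, -22, -30, 10, -41, 34, 35, -32] -> [-22, -30, -41, -32] -> [132, 180, 246, 192] -> [180, 246, 192] -> [-360, -492, -384]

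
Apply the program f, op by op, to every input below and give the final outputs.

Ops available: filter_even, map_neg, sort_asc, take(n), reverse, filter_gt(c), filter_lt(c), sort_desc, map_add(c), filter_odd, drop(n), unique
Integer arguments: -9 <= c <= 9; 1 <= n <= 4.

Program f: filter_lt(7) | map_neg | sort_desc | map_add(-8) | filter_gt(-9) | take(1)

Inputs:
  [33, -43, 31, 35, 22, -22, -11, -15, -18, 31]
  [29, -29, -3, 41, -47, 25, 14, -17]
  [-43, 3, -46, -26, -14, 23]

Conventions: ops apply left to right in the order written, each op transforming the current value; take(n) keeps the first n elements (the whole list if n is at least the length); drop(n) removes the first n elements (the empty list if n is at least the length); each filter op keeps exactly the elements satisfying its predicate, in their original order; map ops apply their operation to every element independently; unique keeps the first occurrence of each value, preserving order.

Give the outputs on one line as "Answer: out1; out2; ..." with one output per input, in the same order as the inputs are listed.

[35]; [39]; [38]

Execution, op by op:
  [33, -43, 31, 35, 22, -22, -11, -15, -18, 31] -> [-43, -22, -11, -15, -18] -> [43, 22, 11, 15, 18] -> [43, 22, 18, 15, 11] -> [35, 14, 10, 7, 3] -> [35, 14, 10, 7, 3] -> [35]
  [29, -29, -3, 41, -47, 25, 14, -17] -> [-29, -3, -47, -17] -> [29, 3, 47, 17] -> [47, 29, 17, 3] -> [39, 21, 9, -5] -> [39, 21, 9, -5] -> [39]
  [-43, 3, -46, -26, -14, 23] -> [-43, 3, -46, -26, -14] -> [43, -3, 46, 26, 14] -> [46, 43, 26, 14, -3] -> [38, 35, 18, 6, -11] -> [38, 35, 18, 6] -> [38]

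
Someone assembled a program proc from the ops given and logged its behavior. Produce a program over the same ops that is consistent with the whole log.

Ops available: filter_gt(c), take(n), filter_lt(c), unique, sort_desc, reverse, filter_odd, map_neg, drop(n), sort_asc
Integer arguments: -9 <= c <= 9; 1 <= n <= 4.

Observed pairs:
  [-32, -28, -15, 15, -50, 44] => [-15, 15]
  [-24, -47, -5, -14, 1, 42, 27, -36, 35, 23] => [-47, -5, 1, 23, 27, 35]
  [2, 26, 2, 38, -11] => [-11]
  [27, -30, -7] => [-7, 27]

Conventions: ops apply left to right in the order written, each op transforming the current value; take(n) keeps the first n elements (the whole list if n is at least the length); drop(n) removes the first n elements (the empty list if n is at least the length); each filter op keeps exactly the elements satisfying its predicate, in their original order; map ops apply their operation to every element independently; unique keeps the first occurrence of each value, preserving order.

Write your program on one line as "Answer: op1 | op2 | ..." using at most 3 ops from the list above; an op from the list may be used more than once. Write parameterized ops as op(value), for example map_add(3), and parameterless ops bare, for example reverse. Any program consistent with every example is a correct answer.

sort_desc | filter_odd | sort_asc

Check, running the answer program on each example:
  [-32, -28, -15, 15, -50, 44] -> [44, 15, -15, -28, -32, -50] -> [15, -15] -> [-15, 15]
  [-24, -47, -5, -14, 1, 42, 27, -36, 35, 23] -> [42, 35, 27, 23, 1, -5, -14, -24, -36, -47] -> [35, 27, 23, 1, -5, -47] -> [-47, -5, 1, 23, 27, 35]
  [2, 26, 2, 38, -11] -> [38, 26, 2, 2, -11] -> [-11] -> [-11]
  [27, -30, -7] -> [27, -7, -30] -> [27, -7] -> [-7, 27]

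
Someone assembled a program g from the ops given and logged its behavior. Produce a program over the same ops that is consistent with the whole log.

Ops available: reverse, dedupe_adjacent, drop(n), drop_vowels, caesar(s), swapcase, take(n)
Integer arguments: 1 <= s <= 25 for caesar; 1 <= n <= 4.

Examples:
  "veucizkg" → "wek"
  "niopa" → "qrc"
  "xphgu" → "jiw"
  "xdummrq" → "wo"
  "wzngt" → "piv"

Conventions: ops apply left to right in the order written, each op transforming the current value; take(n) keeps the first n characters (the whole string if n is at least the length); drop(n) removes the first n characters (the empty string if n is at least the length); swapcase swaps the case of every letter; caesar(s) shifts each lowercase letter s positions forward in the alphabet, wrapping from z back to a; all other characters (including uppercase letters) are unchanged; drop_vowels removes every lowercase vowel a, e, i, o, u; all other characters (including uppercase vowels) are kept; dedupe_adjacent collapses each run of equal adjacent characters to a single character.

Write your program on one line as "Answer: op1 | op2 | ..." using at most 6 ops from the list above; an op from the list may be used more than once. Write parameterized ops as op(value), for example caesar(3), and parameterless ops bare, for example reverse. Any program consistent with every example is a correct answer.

drop(2) | take(3) | dedupe_adjacent | caesar(23) | caesar(14) | caesar(17)

Check, running the answer program on each example:
  "veucizkg" -> "ucizkg" -> "uci" -> "uci" -> "rzf" -> "fnt" -> "wek"
  "niopa" -> "opa" -> "opa" -> "opa" -> "lmx" -> "zal" -> "qrc"
  "xphgu" -> "hgu" -> "hgu" -> "hgu" -> "edr" -> "srf" -> "jiw"
  "xdummrq" -> "ummrq" -> "umm" -> "um" -> "rj" -> "fx" -> "wo"
  "wzngt" -> "ngt" -> "ngt" -> "ngt" -> "kdq" -> "yre" -> "piv"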